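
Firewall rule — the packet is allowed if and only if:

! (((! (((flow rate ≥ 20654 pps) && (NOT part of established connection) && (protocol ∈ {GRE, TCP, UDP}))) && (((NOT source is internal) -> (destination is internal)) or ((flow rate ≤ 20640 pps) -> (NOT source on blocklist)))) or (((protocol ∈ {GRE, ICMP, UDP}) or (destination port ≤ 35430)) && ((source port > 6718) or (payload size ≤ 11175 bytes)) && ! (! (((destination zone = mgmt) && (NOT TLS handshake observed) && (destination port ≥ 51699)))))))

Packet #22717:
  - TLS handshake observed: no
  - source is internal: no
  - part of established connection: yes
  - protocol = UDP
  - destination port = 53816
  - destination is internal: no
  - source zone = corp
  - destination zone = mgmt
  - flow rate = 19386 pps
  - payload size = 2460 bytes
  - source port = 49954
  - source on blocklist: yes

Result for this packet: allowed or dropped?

Atomic conditions:
  flow rate ≥ 20654 pps: 19386 ≥ 20654 is false
  NOT part of established connection: yes → false
  protocol ∈ {GRE, TCP, UDP}: UDP is in the set → true
  NOT source is internal: no → true
  destination is internal: no → false
  flow rate ≤ 20640 pps: 19386 ≤ 20640 is true
  NOT source on blocklist: yes → false
  protocol ∈ {GRE, ICMP, UDP}: UDP is in the set → true
  destination port ≤ 35430: 53816 ≤ 35430 is false
  source port > 6718: 49954 > 6718 is true
  payload size ≤ 11175 bytes: 2460 ≤ 11175 is true
  destination zone = mgmt: mgmt == mgmt is true
  NOT TLS handshake observed: no → true
  destination port ≥ 51699: 53816 ≥ 51699 is true
Combine:
[1.1.1.1] false AND false AND true = false
[1.1.1] NOT false = true
[1.1.2.1] true → false = false
[1.1.2.2] true → false = false
[1.1.2] false OR false = false
[1.1] true AND false = false
[1.2.1] true OR false = true
[1.2.2] true OR true = true
[1.2.3.1.1] true AND true AND true = true
[1.2.3.1] NOT true = false
[1.2.3] NOT false = true
[1.2] true AND true AND true = true
[1] false OR true = true
[root] NOT true = false
Overall: false → dropped

Dropped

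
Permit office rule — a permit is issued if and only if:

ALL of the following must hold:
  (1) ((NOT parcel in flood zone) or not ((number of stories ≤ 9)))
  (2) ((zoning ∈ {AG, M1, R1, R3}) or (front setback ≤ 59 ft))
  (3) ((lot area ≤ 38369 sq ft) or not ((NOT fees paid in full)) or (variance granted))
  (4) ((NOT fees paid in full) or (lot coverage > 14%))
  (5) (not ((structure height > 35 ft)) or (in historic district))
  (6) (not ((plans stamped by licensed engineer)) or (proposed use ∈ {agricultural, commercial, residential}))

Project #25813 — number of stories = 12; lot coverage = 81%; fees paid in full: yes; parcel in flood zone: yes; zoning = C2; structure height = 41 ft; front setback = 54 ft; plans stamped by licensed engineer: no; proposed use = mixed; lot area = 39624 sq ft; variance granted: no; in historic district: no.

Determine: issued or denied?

Denied

Atomic conditions:
  NOT parcel in flood zone: yes → false
  number of stories ≤ 9: 12 ≤ 9 is false
  zoning ∈ {AG, M1, R1, R3}: C2 is not in the set → false
  front setback ≤ 59 ft: 54 ≤ 59 is true
  lot area ≤ 38369 sq ft: 39624 ≤ 38369 is false
  NOT fees paid in full: yes → false
  variance granted: no → false
  lot coverage > 14%: 81 > 14 is true
  structure height > 35 ft: 41 > 35 is true
  in historic district: no → false
  plans stamped by licensed engineer: no → false
  proposed use ∈ {agricultural, commercial, residential}: mixed is not in the set → false
Combine:
[1.2] NOT false = true
[1] false OR true = true
[2] false OR true = true
[3.2] NOT false = true
[3] false OR true OR false = true
[4] false OR true = true
[5.1] NOT true = false
[5] false OR false = false
[6.1] NOT false = true
[6] true OR false = true
[root] true AND true AND true AND true AND false AND true = false
Overall: false → denied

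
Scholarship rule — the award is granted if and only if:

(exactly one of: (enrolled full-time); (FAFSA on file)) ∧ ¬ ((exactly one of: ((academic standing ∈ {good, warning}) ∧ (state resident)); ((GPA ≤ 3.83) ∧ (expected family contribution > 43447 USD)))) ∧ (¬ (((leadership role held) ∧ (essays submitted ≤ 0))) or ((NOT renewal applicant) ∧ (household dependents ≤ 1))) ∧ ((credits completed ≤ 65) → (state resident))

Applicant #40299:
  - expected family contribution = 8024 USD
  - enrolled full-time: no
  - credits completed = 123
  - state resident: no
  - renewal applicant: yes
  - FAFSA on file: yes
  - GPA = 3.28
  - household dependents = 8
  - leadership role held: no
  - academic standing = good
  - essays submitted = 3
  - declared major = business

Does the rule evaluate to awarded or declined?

Awarded

Atomic conditions:
  enrolled full-time: no → false
  FAFSA on file: yes → true
  academic standing ∈ {good, warning}: good is in the set → true
  state resident: no → false
  GPA ≤ 3.83: 3.28 ≤ 3.83 is true
  expected family contribution > 43447 USD: 8024 > 43447 is false
  leadership role held: no → false
  essays submitted ≤ 0: 3 ≤ 0 is false
  NOT renewal applicant: yes → false
  household dependents ≤ 1: 8 ≤ 1 is false
  credits completed ≤ 65: 123 ≤ 65 is false
Combine:
[1] exactly-one(false, true) = true
[2.1.1] true AND false = false
[2.1.2] true AND false = false
[2.1] exactly-one(false, false) = false
[2] NOT false = true
[3.1.1] false AND false = false
[3.1] NOT false = true
[3.2] false AND false = false
[3] true OR false = true
[4] false → false (antecedent false ⇒ implication holds) = true
[root] true AND true AND true AND true = true
Overall: true → awarded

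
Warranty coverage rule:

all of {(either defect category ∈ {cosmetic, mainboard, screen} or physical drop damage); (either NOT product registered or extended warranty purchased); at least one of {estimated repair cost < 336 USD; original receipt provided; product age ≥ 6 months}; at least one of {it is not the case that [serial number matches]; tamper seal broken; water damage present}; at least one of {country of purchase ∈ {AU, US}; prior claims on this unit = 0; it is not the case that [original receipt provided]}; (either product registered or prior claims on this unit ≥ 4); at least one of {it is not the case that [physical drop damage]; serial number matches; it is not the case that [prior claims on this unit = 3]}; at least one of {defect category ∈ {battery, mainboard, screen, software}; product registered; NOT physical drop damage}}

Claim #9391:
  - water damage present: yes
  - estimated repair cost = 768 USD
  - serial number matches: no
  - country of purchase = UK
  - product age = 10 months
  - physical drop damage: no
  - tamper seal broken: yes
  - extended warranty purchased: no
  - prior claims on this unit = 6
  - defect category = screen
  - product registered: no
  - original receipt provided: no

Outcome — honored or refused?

Honored

Atomic conditions:
  defect category ∈ {cosmetic, mainboard, screen}: screen is in the set → true
  physical drop damage: no → false
  NOT product registered: no → true
  extended warranty purchased: no → false
  estimated repair cost < 336 USD: 768 < 336 is false
  original receipt provided: no → false
  product age ≥ 6 months: 10 ≥ 6 is true
  serial number matches: no → false
  tamper seal broken: yes → true
  water damage present: yes → true
  country of purchase ∈ {AU, US}: UK is not in the set → false
  prior claims on this unit = 0: 6 == 0 is false
  product registered: no → false
  prior claims on this unit ≥ 4: 6 ≥ 4 is true
  prior claims on this unit = 3: 6 == 3 is false
  defect category ∈ {battery, mainboard, screen, software}: screen is in the set → true
  NOT physical drop damage: no → true
Combine:
[1] true OR false = true
[2] true OR false = true
[3] false OR false OR true = true
[4.1] NOT false = true
[4] true OR true OR true = true
[5.3] NOT false = true
[5] false OR false OR true = true
[6] false OR true = true
[7.1] NOT false = true
[7.3] NOT false = true
[7] true OR false OR true = true
[8] true OR false OR true = true
[root] true AND true AND true AND true AND true AND true AND true AND true = true
Overall: true → honored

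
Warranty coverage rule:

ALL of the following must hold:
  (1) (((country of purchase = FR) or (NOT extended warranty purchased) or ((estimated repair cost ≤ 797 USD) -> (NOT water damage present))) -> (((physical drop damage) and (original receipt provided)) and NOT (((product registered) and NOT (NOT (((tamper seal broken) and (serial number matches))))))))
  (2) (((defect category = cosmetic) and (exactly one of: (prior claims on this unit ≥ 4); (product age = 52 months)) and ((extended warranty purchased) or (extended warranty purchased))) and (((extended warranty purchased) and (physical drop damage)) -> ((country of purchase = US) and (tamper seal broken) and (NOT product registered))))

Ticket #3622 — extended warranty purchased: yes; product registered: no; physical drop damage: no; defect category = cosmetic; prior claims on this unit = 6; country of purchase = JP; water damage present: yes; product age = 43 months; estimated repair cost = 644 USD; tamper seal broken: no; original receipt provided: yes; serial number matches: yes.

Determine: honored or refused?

Atomic conditions:
  country of purchase = FR: JP == FR is false
  NOT extended warranty purchased: yes → false
  estimated repair cost ≤ 797 USD: 644 ≤ 797 is true
  NOT water damage present: yes → false
  physical drop damage: no → false
  original receipt provided: yes → true
  product registered: no → false
  tamper seal broken: no → false
  serial number matches: yes → true
  defect category = cosmetic: cosmetic == cosmetic is true
  prior claims on this unit ≥ 4: 6 ≥ 4 is true
  product age = 52 months: 43 == 52 is false
  extended warranty purchased: yes → true
  country of purchase = US: JP == US is false
  NOT product registered: no → true
Combine:
[1.1.3] true → false = false
[1.1] false OR false OR false = false
[1.2.1] false AND true = false
[1.2.2.1.2.1.1] false AND true = false
[1.2.2.1.2.1] NOT false = true
[1.2.2.1.2] NOT true = false
[1.2.2.1] false AND false = false
[1.2.2] NOT false = true
[1.2] false AND true = false
[1] false → false (antecedent false ⇒ implication holds) = true
[2.1.2] exactly-one(true, false) = true
[2.1.3] true OR true = true
[2.1] true AND true AND true = true
[2.2.1] true AND false = false
[2.2.2] false AND false AND true = false
[2.2] false → false (antecedent false ⇒ implication holds) = true
[2] true AND true = true
[root] true AND true = true
Overall: true → honored

Honored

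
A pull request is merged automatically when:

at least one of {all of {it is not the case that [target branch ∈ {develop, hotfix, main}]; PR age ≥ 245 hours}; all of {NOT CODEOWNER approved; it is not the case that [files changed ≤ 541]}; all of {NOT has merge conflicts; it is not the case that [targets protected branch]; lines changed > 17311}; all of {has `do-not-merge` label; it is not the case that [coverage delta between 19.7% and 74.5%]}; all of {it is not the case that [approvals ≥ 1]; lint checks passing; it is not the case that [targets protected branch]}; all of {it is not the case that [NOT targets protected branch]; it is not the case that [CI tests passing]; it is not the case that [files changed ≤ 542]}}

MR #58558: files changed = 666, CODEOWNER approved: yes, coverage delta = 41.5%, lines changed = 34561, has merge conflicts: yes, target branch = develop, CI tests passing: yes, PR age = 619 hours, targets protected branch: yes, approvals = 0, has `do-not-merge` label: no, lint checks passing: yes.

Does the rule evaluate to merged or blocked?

Blocked

Atomic conditions:
  target branch ∈ {develop, hotfix, main}: develop is in the set → true
  PR age ≥ 245 hours: 619 ≥ 245 is true
  NOT CODEOWNER approved: yes → false
  files changed ≤ 541: 666 ≤ 541 is false
  NOT has merge conflicts: yes → false
  targets protected branch: yes → true
  lines changed > 17311: 34561 > 17311 is true
  has `do-not-merge` label: no → false
  coverage delta between 19.7% and 74.5%: 41.5 in [19.7, 74.5] is true
  approvals ≥ 1: 0 ≥ 1 is false
  lint checks passing: yes → true
  NOT targets protected branch: yes → false
  CI tests passing: yes → true
  files changed ≤ 542: 666 ≤ 542 is false
Combine:
[1.1] NOT true = false
[1] false AND true = false
[2.2] NOT false = true
[2] false AND true = false
[3.2] NOT true = false
[3] false AND false AND true = false
[4.2] NOT true = false
[4] false AND false = false
[5.1] NOT false = true
[5.3] NOT true = false
[5] true AND true AND false = false
[6.1] NOT false = true
[6.2] NOT true = false
[6.3] NOT false = true
[6] true AND false AND true = false
[root] false OR false OR false OR false OR false OR false = false
Overall: false → blocked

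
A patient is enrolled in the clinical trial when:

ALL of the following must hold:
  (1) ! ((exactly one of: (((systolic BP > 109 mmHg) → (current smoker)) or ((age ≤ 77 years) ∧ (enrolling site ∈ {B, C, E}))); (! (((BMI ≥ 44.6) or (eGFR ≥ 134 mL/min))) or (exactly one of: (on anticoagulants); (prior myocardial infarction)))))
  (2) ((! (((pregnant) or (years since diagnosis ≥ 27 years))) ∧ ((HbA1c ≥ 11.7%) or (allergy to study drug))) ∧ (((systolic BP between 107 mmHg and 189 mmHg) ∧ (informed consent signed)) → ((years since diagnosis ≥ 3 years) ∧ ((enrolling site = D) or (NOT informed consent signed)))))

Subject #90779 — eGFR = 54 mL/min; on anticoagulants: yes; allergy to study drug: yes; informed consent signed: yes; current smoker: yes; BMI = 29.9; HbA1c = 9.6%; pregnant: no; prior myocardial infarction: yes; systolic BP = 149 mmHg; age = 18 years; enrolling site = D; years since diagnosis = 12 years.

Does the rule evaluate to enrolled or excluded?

Atomic conditions:
  systolic BP > 109 mmHg: 149 > 109 is true
  current smoker: yes → true
  age ≤ 77 years: 18 ≤ 77 is true
  enrolling site ∈ {B, C, E}: D is not in the set → false
  BMI ≥ 44.6: 29.9 ≥ 44.6 is false
  eGFR ≥ 134 mL/min: 54 ≥ 134 is false
  on anticoagulants: yes → true
  prior myocardial infarction: yes → true
  pregnant: no → false
  years since diagnosis ≥ 27 years: 12 ≥ 27 is false
  HbA1c ≥ 11.7%: 9.6 ≥ 11.7 is false
  allergy to study drug: yes → true
  systolic BP between 107 mmHg and 189 mmHg: 149 in [107, 189] is true
  informed consent signed: yes → true
  years since diagnosis ≥ 3 years: 12 ≥ 3 is true
  enrolling site = D: D == D is true
  NOT informed consent signed: yes → false
Combine:
[1.1.1.1] true → true = true
[1.1.1.2] true AND false = false
[1.1.1] true OR false = true
[1.1.2.1.1] false OR false = false
[1.1.2.1] NOT false = true
[1.1.2.2] exactly-one(true, true) = false
[1.1.2] true OR false = true
[1.1] exactly-one(true, true) = false
[1] NOT false = true
[2.1.1.1] false OR false = false
[2.1.1] NOT false = true
[2.1.2] false OR true = true
[2.1] true AND true = true
[2.2.1] true AND true = true
[2.2.2.2] true OR false = true
[2.2.2] true AND true = true
[2.2] true → true = true
[2] true AND true = true
[root] true AND true = true
Overall: true → enrolled

Enrolled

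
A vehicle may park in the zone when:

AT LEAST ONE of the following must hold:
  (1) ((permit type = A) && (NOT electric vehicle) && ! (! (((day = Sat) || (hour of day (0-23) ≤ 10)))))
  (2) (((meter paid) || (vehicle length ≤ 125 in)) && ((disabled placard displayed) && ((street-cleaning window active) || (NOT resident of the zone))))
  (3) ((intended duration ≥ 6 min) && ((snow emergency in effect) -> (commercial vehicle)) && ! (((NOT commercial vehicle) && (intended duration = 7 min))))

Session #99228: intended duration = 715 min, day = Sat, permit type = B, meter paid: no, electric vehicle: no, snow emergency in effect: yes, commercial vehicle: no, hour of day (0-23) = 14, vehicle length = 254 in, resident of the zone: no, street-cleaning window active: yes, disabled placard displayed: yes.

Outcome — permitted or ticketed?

Ticketed

Atomic conditions:
  permit type = A: B == A is false
  NOT electric vehicle: no → true
  day = Sat: Sat == Sat is true
  hour of day (0-23) ≤ 10: 14 ≤ 10 is false
  meter paid: no → false
  vehicle length ≤ 125 in: 254 ≤ 125 is false
  disabled placard displayed: yes → true
  street-cleaning window active: yes → true
  NOT resident of the zone: no → true
  intended duration ≥ 6 min: 715 ≥ 6 is true
  snow emergency in effect: yes → true
  commercial vehicle: no → false
  NOT commercial vehicle: no → true
  intended duration = 7 min: 715 == 7 is false
Combine:
[1.3.1.1] true OR false = true
[1.3.1] NOT true = false
[1.3] NOT false = true
[1] false AND true AND true = false
[2.1] false OR false = false
[2.2.2] true OR true = true
[2.2] true AND true = true
[2] false AND true = false
[3.2] true → false = false
[3.3.1] true AND false = false
[3.3] NOT false = true
[3] true AND false AND true = false
[root] false OR false OR false = false
Overall: false → ticketed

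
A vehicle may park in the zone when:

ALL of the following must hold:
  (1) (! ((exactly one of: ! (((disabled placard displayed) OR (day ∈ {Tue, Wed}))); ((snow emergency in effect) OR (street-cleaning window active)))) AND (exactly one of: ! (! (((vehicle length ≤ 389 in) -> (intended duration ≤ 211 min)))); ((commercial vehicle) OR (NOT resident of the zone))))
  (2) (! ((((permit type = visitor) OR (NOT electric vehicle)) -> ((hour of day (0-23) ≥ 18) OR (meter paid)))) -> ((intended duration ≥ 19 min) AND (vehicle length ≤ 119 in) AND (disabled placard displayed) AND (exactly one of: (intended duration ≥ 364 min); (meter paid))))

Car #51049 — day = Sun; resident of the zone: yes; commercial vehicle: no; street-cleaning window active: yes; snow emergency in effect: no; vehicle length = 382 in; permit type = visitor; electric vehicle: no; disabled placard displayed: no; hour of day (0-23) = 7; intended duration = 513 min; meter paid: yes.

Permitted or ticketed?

Atomic conditions:
  disabled placard displayed: no → false
  day ∈ {Tue, Wed}: Sun is not in the set → false
  snow emergency in effect: no → false
  street-cleaning window active: yes → true
  vehicle length ≤ 389 in: 382 ≤ 389 is true
  intended duration ≤ 211 min: 513 ≤ 211 is false
  commercial vehicle: no → false
  NOT resident of the zone: yes → false
  permit type = visitor: visitor == visitor is true
  NOT electric vehicle: no → true
  hour of day (0-23) ≥ 18: 7 ≥ 18 is false
  meter paid: yes → true
  intended duration ≥ 19 min: 513 ≥ 19 is true
  vehicle length ≤ 119 in: 382 ≤ 119 is false
  intended duration ≥ 364 min: 513 ≥ 364 is true
Combine:
[1.1.1.1.1] false OR false = false
[1.1.1.1] NOT false = true
[1.1.1.2] false OR true = true
[1.1.1] exactly-one(true, true) = false
[1.1] NOT false = true
[1.2.1.1.1] true → false = false
[1.2.1.1] NOT false = true
[1.2.1] NOT true = false
[1.2.2] false OR false = false
[1.2] exactly-one(false, false) = false
[1] true AND false = false
[2.1.1.1] true OR true = true
[2.1.1.2] false OR true = true
[2.1.1] true → true = true
[2.1] NOT true = false
[2.2.4] exactly-one(true, true) = false
[2.2] true AND false AND false AND false = false
[2] false → false (antecedent false ⇒ implication holds) = true
[root] false AND true = false
Overall: false → ticketed

Ticketed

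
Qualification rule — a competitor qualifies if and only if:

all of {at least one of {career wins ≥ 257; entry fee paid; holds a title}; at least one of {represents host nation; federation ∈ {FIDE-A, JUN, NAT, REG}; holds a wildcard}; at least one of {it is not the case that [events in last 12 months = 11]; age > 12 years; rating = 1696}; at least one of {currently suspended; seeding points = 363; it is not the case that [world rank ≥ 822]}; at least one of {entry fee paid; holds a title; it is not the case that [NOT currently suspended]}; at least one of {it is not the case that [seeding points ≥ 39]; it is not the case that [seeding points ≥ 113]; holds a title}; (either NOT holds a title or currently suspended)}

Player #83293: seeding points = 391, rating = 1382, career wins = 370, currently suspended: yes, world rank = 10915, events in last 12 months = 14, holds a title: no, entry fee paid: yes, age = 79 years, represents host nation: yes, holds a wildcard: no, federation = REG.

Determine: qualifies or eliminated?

Eliminated

Atomic conditions:
  career wins ≥ 257: 370 ≥ 257 is true
  entry fee paid: yes → true
  holds a title: no → false
  represents host nation: yes → true
  federation ∈ {FIDE-A, JUN, NAT, REG}: REG is in the set → true
  holds a wildcard: no → false
  events in last 12 months = 11: 14 == 11 is false
  age > 12 years: 79 > 12 is true
  rating = 1696: 1382 == 1696 is false
  currently suspended: yes → true
  seeding points = 363: 391 == 363 is false
  world rank ≥ 822: 10915 ≥ 822 is true
  NOT currently suspended: yes → false
  seeding points ≥ 39: 391 ≥ 39 is true
  seeding points ≥ 113: 391 ≥ 113 is true
  NOT holds a title: no → true
Combine:
[1] true OR true OR false = true
[2] true OR true OR false = true
[3.1] NOT false = true
[3] true OR true OR false = true
[4.3] NOT true = false
[4] true OR false OR false = true
[5.3] NOT false = true
[5] true OR false OR true = true
[6.1] NOT true = false
[6.2] NOT true = false
[6] false OR false OR false = false
[7] true OR true = true
[root] true AND true AND true AND true AND true AND false AND true = false
Overall: false → eliminated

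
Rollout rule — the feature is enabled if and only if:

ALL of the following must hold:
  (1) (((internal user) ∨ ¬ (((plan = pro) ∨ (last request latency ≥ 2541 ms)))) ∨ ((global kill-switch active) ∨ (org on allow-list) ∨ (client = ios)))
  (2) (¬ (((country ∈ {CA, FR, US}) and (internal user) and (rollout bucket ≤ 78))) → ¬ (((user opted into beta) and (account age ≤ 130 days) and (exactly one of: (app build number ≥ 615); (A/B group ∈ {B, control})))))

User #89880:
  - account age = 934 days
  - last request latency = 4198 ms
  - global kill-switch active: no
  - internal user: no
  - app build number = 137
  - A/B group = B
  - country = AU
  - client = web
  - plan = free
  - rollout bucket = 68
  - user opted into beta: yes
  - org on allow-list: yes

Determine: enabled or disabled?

Atomic conditions:
  internal user: no → false
  plan = pro: free == pro is false
  last request latency ≥ 2541 ms: 4198 ≥ 2541 is true
  global kill-switch active: no → false
  org on allow-list: yes → true
  client = ios: web == ios is false
  country ∈ {CA, FR, US}: AU is not in the set → false
  rollout bucket ≤ 78: 68 ≤ 78 is true
  user opted into beta: yes → true
  account age ≤ 130 days: 934 ≤ 130 is false
  app build number ≥ 615: 137 ≥ 615 is false
  A/B group ∈ {B, control}: B is in the set → true
Combine:
[1.1.2.1] false OR true = true
[1.1.2] NOT true = false
[1.1] false OR false = false
[1.2] false OR true OR false = true
[1] false OR true = true
[2.1.1] false AND false AND true = false
[2.1] NOT false = true
[2.2.1.3] exactly-one(false, true) = true
[2.2.1] true AND false AND true = false
[2.2] NOT false = true
[2] true → true = true
[root] true AND true = true
Overall: true → enabled

Enabled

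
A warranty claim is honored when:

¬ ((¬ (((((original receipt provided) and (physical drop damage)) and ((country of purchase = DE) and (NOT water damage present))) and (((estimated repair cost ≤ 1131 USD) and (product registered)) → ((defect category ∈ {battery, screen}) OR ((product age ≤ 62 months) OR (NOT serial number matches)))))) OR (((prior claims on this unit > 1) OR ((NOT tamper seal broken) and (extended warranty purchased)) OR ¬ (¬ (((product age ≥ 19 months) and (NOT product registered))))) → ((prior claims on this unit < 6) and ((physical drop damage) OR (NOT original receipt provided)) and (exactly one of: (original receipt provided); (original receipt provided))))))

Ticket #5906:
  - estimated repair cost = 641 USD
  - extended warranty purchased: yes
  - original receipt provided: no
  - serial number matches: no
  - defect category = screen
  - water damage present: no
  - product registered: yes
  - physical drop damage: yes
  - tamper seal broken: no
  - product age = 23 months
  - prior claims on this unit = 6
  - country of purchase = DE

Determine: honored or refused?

Refused

Atomic conditions:
  original receipt provided: no → false
  physical drop damage: yes → true
  country of purchase = DE: DE == DE is true
  NOT water damage present: no → true
  estimated repair cost ≤ 1131 USD: 641 ≤ 1131 is true
  product registered: yes → true
  defect category ∈ {battery, screen}: screen is in the set → true
  product age ≤ 62 months: 23 ≤ 62 is true
  NOT serial number matches: no → true
  prior claims on this unit > 1: 6 > 1 is true
  NOT tamper seal broken: no → true
  extended warranty purchased: yes → true
  product age ≥ 19 months: 23 ≥ 19 is true
  NOT product registered: yes → false
  prior claims on this unit < 6: 6 < 6 is false
  NOT original receipt provided: no → true
Combine:
[1.1.1.1.1] false AND true = false
[1.1.1.1.2] true AND true = true
[1.1.1.1] false AND true = false
[1.1.1.2.1] true AND true = true
[1.1.1.2.2.2] true OR true = true
[1.1.1.2.2] true OR true = true
[1.1.1.2] true → true = true
[1.1.1] false AND true = false
[1.1] NOT false = true
[1.2.1.2] true AND true = true
[1.2.1.3.1.1] true AND false = false
[1.2.1.3.1] NOT false = true
[1.2.1.3] NOT true = false
[1.2.1] true OR true OR false = true
[1.2.2.2] true OR true = true
[1.2.2.3] exactly-one(false, false) = false
[1.2.2] false AND true AND false = false
[1.2] true → false = false
[1] true OR false = true
[root] NOT true = false
Overall: false → refused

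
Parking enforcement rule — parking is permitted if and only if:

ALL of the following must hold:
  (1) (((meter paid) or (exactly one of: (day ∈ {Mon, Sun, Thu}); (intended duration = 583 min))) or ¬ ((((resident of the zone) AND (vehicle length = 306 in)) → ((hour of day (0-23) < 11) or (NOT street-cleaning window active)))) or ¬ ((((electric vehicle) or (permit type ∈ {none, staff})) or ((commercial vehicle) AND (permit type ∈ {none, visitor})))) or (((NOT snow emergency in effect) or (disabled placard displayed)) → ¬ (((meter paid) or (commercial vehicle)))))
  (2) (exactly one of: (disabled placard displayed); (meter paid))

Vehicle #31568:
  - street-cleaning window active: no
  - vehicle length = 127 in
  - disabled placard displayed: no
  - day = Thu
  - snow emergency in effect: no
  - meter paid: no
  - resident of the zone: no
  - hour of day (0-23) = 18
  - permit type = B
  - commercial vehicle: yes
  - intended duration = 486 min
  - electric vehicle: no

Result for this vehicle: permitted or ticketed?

Ticketed

Atomic conditions:
  meter paid: no → false
  day ∈ {Mon, Sun, Thu}: Thu is in the set → true
  intended duration = 583 min: 486 == 583 is false
  resident of the zone: no → false
  vehicle length = 306 in: 127 == 306 is false
  hour of day (0-23) < 11: 18 < 11 is false
  NOT street-cleaning window active: no → true
  electric vehicle: no → false
  permit type ∈ {none, staff}: B is not in the set → false
  commercial vehicle: yes → true
  permit type ∈ {none, visitor}: B is not in the set → false
  NOT snow emergency in effect: no → true
  disabled placard displayed: no → false
Combine:
[1.1.2] exactly-one(true, false) = true
[1.1] false OR true = true
[1.2.1.1] false AND false = false
[1.2.1.2] false OR true = true
[1.2.1] false → true (antecedent false ⇒ implication holds) = true
[1.2] NOT true = false
[1.3.1.1] false OR false = false
[1.3.1.2] true AND false = false
[1.3.1] false OR false = false
[1.3] NOT false = true
[1.4.1] true OR false = true
[1.4.2.1] false OR true = true
[1.4.2] NOT true = false
[1.4] true → false = false
[1] true OR false OR true OR false = true
[2] exactly-one(false, false) = false
[root] true AND false = false
Overall: false → ticketed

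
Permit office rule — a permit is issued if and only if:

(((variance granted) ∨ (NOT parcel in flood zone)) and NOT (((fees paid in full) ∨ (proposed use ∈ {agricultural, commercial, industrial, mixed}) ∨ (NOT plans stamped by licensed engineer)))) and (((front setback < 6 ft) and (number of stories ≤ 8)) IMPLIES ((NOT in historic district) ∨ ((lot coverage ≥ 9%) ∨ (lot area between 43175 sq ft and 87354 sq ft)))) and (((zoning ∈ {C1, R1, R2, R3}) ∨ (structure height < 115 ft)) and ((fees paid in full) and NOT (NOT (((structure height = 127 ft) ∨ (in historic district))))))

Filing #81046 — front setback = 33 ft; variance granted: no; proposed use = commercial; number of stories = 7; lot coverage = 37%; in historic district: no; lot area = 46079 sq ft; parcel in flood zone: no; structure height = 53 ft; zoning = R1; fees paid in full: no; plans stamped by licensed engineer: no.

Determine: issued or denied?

Denied

Atomic conditions:
  variance granted: no → false
  NOT parcel in flood zone: no → true
  fees paid in full: no → false
  proposed use ∈ {agricultural, commercial, industrial, mixed}: commercial is in the set → true
  NOT plans stamped by licensed engineer: no → true
  front setback < 6 ft: 33 < 6 is false
  number of stories ≤ 8: 7 ≤ 8 is true
  NOT in historic district: no → true
  lot coverage ≥ 9%: 37 ≥ 9 is true
  lot area between 43175 sq ft and 87354 sq ft: 46079 in [43175, 87354] is true
  zoning ∈ {C1, R1, R2, R3}: R1 is in the set → true
  structure height < 115 ft: 53 < 115 is true
  structure height = 127 ft: 53 == 127 is false
  in historic district: no → false
Combine:
[1.1] false OR true = true
[1.2.1] false OR true OR true = true
[1.2] NOT true = false
[1] true AND false = false
[2.1] false AND true = false
[2.2.2] true OR true = true
[2.2] true OR true = true
[2] false → true (antecedent false ⇒ implication holds) = true
[3.1] true OR true = true
[3.2.2.1.1] false OR false = false
[3.2.2.1] NOT false = true
[3.2.2] NOT true = false
[3.2] false AND false = false
[3] true AND false = false
[root] false AND true AND false = false
Overall: false → denied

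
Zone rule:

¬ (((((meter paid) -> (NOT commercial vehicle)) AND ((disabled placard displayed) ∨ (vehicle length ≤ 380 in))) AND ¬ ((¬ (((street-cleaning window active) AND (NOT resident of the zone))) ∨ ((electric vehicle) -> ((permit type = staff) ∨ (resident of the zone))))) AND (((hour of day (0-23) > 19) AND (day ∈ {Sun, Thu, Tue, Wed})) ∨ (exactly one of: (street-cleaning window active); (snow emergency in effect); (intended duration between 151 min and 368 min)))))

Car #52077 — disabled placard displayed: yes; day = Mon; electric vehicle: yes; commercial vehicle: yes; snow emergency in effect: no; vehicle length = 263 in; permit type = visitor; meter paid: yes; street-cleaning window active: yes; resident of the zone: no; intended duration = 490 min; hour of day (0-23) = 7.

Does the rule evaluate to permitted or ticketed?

Permitted

Atomic conditions:
  meter paid: yes → true
  NOT commercial vehicle: yes → false
  disabled placard displayed: yes → true
  vehicle length ≤ 380 in: 263 ≤ 380 is true
  street-cleaning window active: yes → true
  NOT resident of the zone: no → true
  electric vehicle: yes → true
  permit type = staff: visitor == staff is false
  resident of the zone: no → false
  hour of day (0-23) > 19: 7 > 19 is false
  day ∈ {Sun, Thu, Tue, Wed}: Mon is not in the set → false
  snow emergency in effect: no → false
  intended duration between 151 min and 368 min: 490 in [151, 368] is false
Combine:
[1.1.1] true → false = false
[1.1.2] true OR true = true
[1.1] false AND true = false
[1.2.1.1.1] true AND true = true
[1.2.1.1] NOT true = false
[1.2.1.2.2] false OR false = false
[1.2.1.2] true → false = false
[1.2.1] false OR false = false
[1.2] NOT false = true
[1.3.1] false AND false = false
[1.3.2] exactly-one(true, false, false) = true
[1.3] false OR true = true
[1] false AND true AND true = false
[root] NOT false = true
Overall: true → permitted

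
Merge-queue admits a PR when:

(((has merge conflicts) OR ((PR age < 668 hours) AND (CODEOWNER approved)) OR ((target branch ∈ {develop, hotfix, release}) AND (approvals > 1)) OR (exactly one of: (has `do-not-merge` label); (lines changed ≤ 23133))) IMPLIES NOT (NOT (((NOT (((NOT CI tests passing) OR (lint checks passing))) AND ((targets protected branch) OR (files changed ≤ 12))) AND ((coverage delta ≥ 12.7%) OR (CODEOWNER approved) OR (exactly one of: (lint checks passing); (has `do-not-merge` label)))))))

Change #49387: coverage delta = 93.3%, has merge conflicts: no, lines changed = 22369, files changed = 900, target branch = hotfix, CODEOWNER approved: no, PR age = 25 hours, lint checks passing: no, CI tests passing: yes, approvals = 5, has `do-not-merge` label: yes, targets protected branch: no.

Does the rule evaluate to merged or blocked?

Atomic conditions:
  has merge conflicts: no → false
  PR age < 668 hours: 25 < 668 is true
  CODEOWNER approved: no → false
  target branch ∈ {develop, hotfix, release}: hotfix is in the set → true
  approvals > 1: 5 > 1 is true
  has `do-not-merge` label: yes → true
  lines changed ≤ 23133: 22369 ≤ 23133 is true
  NOT CI tests passing: yes → false
  lint checks passing: no → false
  targets protected branch: no → false
  files changed ≤ 12: 900 ≤ 12 is false
  coverage delta ≥ 12.7%: 93.3 ≥ 12.7 is true
Combine:
[1.2] true AND false = false
[1.3] true AND true = true
[1.4] exactly-one(true, true) = false
[1] false OR false OR true OR false = true
[2.1.1.1.1.1] false OR false = false
[2.1.1.1.1] NOT false = true
[2.1.1.1.2] false OR false = false
[2.1.1.1] true AND false = false
[2.1.1.2.3] exactly-one(false, true) = true
[2.1.1.2] true OR false OR true = true
[2.1.1] false AND true = false
[2.1] NOT false = true
[2] NOT true = false
[root] true → false = false
Overall: false → blocked

Blocked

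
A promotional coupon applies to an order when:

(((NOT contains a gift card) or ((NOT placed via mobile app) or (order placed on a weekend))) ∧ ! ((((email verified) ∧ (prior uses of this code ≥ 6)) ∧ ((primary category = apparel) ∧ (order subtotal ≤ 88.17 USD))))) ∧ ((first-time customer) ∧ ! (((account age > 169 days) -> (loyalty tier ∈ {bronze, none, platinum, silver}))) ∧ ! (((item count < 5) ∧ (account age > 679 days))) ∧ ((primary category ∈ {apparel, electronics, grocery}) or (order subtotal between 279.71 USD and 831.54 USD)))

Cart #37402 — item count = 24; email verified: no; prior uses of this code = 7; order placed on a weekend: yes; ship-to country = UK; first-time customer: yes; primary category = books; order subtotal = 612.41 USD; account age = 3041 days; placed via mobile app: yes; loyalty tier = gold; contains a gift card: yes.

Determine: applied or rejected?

Applied

Atomic conditions:
  NOT contains a gift card: yes → false
  NOT placed via mobile app: yes → false
  order placed on a weekend: yes → true
  email verified: no → false
  prior uses of this code ≥ 6: 7 ≥ 6 is true
  primary category = apparel: books == apparel is false
  order subtotal ≤ 88.17 USD: 612.41 ≤ 88.17 is false
  first-time customer: yes → true
  account age > 169 days: 3041 > 169 is true
  loyalty tier ∈ {bronze, none, platinum, silver}: gold is not in the set → false
  item count < 5: 24 < 5 is false
  account age > 679 days: 3041 > 679 is true
  primary category ∈ {apparel, electronics, grocery}: books is not in the set → false
  order subtotal between 279.71 USD and 831.54 USD: 612.41 in [279.71, 831.54] is true
Combine:
[1.1.2] false OR true = true
[1.1] false OR true = true
[1.2.1.1] false AND true = false
[1.2.1.2] false AND false = false
[1.2.1] false AND false = false
[1.2] NOT false = true
[1] true AND true = true
[2.2.1] true → false = false
[2.2] NOT false = true
[2.3.1] false AND true = false
[2.3] NOT false = true
[2.4] false OR true = true
[2] true AND true AND true AND true = true
[root] true AND true = true
Overall: true → applied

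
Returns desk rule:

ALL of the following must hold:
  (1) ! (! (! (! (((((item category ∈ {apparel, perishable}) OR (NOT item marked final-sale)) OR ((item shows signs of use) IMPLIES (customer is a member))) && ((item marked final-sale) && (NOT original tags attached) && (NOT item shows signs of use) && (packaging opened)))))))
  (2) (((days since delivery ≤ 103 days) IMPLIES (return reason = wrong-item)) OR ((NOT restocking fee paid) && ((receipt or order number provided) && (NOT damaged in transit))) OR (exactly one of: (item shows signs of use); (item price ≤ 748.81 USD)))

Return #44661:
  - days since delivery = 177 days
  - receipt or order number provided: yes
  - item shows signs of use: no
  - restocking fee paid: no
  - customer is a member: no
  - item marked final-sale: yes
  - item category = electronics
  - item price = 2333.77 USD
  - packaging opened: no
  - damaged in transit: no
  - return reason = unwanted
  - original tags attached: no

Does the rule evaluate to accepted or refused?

Refused

Atomic conditions:
  item category ∈ {apparel, perishable}: electronics is not in the set → false
  NOT item marked final-sale: yes → false
  item shows signs of use: no → false
  customer is a member: no → false
  item marked final-sale: yes → true
  NOT original tags attached: no → true
  NOT item shows signs of use: no → true
  packaging opened: no → false
  days since delivery ≤ 103 days: 177 ≤ 103 is false
  return reason = wrong-item: unwanted == wrong-item is false
  NOT restocking fee paid: no → true
  receipt or order number provided: yes → true
  NOT damaged in transit: no → true
  item price ≤ 748.81 USD: 2333.77 ≤ 748.81 is false
Combine:
[1.1.1.1.1.1.1] false OR false = false
[1.1.1.1.1.1.2] false → false (antecedent false ⇒ implication holds) = true
[1.1.1.1.1.1] false OR true = true
[1.1.1.1.1.2] true AND true AND true AND false = false
[1.1.1.1.1] true AND false = false
[1.1.1.1] NOT false = true
[1.1.1] NOT true = false
[1.1] NOT false = true
[1] NOT true = false
[2.1] false → false (antecedent false ⇒ implication holds) = true
[2.2.2] true AND true = true
[2.2] true AND true = true
[2.3] exactly-one(false, false) = false
[2] true OR true OR false = true
[root] false AND true = false
Overall: false → refused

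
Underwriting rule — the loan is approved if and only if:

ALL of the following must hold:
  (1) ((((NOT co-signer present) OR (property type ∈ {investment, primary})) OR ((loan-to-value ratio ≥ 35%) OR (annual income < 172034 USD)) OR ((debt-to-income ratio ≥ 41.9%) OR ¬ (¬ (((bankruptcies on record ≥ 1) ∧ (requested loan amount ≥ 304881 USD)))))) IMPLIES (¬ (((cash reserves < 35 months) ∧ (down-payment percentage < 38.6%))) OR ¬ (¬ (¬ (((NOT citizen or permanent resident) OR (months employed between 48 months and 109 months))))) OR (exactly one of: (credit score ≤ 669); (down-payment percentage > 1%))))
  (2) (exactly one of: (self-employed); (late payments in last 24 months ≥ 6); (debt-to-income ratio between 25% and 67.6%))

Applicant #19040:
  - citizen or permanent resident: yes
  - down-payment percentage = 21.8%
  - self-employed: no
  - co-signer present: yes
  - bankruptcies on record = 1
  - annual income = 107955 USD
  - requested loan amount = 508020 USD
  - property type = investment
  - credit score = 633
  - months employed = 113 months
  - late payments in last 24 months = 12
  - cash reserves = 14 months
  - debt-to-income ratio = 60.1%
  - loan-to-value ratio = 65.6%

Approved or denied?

Atomic conditions:
  NOT co-signer present: yes → false
  property type ∈ {investment, primary}: investment is in the set → true
  loan-to-value ratio ≥ 35%: 65.6 ≥ 35 is true
  annual income < 172034 USD: 107955 < 172034 is true
  debt-to-income ratio ≥ 41.9%: 60.1 ≥ 41.9 is true
  bankruptcies on record ≥ 1: 1 ≥ 1 is true
  requested loan amount ≥ 304881 USD: 508020 ≥ 304881 is true
  cash reserves < 35 months: 14 < 35 is true
  down-payment percentage < 38.6%: 21.8 < 38.6 is true
  NOT citizen or permanent resident: yes → false
  months employed between 48 months and 109 months: 113 in [48, 109] is false
  credit score ≤ 669: 633 ≤ 669 is true
  down-payment percentage > 1%: 21.8 > 1 is true
  self-employed: no → false
  late payments in last 24 months ≥ 6: 12 ≥ 6 is true
  debt-to-income ratio between 25% and 67.6%: 60.1 in [25, 67.6] is true
Combine:
[1.1.1] false OR true = true
[1.1.2] true OR true = true
[1.1.3.2.1.1] true AND true = true
[1.1.3.2.1] NOT true = false
[1.1.3.2] NOT false = true
[1.1.3] true OR true = true
[1.1] true OR true OR true = true
[1.2.1.1] true AND true = true
[1.2.1] NOT true = false
[1.2.2.1.1.1] false OR false = false
[1.2.2.1.1] NOT false = true
[1.2.2.1] NOT true = false
[1.2.2] NOT false = true
[1.2.3] exactly-one(true, true) = false
[1.2] false OR true OR false = true
[1] true → true = true
[2] exactly-one(false, true, true) = false
[root] true AND false = false
Overall: false → denied

Denied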